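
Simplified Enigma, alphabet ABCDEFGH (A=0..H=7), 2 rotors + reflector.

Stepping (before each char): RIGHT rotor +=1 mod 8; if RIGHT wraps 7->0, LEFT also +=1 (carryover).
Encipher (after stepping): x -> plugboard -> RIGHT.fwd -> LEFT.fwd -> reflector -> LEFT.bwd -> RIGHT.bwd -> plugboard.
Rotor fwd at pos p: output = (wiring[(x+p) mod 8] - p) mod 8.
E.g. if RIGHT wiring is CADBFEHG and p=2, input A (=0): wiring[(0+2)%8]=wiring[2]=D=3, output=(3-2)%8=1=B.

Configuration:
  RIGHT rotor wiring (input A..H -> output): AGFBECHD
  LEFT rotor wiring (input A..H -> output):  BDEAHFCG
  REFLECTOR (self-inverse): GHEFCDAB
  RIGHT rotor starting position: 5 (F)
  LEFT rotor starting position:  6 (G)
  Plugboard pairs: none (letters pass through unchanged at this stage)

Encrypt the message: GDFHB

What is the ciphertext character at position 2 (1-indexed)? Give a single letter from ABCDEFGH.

Char 1 ('G'): step: R->6, L=6; G->plug->G->R->G->L->B->refl->H->L'->H->R'->E->plug->E
Char 2 ('D'): step: R->7, L=6; D->plug->D->R->G->L->B->refl->H->L'->H->R'->C->plug->C

C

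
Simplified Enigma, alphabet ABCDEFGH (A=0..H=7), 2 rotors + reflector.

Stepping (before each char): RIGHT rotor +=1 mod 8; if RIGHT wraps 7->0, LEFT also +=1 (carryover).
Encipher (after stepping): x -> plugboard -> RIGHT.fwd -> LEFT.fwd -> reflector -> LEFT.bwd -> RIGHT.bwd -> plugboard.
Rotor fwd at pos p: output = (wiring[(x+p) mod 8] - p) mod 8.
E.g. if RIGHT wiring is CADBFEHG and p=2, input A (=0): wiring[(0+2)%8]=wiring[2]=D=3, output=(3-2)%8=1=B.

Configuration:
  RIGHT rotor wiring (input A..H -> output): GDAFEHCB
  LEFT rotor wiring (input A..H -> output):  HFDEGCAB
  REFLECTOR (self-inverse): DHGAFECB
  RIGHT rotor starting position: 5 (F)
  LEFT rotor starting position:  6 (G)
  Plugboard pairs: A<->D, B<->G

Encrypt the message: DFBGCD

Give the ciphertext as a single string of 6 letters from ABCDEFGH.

Char 1 ('D'): step: R->6, L=6; D->plug->A->R->E->L->F->refl->E->L'->H->R'->F->plug->F
Char 2 ('F'): step: R->7, L=6; F->plug->F->R->F->L->G->refl->C->L'->A->R'->G->plug->B
Char 3 ('B'): step: R->0, L->7 (L advanced); B->plug->G->R->C->L->G->refl->C->L'->A->R'->C->plug->C
Char 4 ('G'): step: R->1, L=7; G->plug->B->R->H->L->B->refl->H->L'->F->R'->H->plug->H
Char 5 ('C'): step: R->2, L=7; C->plug->C->R->C->L->G->refl->C->L'->A->R'->E->plug->E
Char 6 ('D'): step: R->3, L=7; D->plug->A->R->C->L->G->refl->C->L'->A->R'->G->plug->B

Answer: FBCHEB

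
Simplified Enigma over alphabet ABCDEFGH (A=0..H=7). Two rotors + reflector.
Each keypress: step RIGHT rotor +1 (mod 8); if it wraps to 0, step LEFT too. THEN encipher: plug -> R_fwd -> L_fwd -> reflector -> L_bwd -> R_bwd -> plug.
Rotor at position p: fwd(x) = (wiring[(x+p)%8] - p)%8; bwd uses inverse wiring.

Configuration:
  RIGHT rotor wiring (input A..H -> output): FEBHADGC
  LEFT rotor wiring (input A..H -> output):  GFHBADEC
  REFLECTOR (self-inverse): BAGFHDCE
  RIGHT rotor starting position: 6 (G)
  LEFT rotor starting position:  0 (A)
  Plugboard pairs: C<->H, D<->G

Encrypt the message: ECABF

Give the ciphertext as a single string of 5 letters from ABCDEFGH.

Char 1 ('E'): step: R->7, L=0; E->plug->E->R->A->L->G->refl->C->L'->H->R'->H->plug->C
Char 2 ('C'): step: R->0, L->1 (L advanced); C->plug->H->R->C->L->A->refl->B->L'->G->R'->G->plug->D
Char 3 ('A'): step: R->1, L=1; A->plug->A->R->D->L->H->refl->E->L'->A->R'->B->plug->B
Char 4 ('B'): step: R->2, L=1; B->plug->B->R->F->L->D->refl->F->L'->H->R'->A->plug->A
Char 5 ('F'): step: R->3, L=1; F->plug->F->R->C->L->A->refl->B->L'->G->R'->H->plug->C

Answer: CDBAC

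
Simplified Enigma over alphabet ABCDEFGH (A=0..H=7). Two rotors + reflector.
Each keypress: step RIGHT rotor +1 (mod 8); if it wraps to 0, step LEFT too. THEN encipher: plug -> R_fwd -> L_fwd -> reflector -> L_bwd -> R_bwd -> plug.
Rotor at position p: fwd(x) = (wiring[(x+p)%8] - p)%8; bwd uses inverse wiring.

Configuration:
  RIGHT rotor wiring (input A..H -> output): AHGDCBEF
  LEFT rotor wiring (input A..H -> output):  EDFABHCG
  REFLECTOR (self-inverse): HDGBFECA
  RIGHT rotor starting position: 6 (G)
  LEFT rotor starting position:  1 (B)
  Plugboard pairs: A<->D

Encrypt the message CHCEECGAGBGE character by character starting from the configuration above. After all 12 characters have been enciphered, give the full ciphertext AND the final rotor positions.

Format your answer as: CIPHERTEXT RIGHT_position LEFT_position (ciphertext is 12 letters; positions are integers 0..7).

Answer: EAGDGHFDEFBC 2 3

Derivation:
Char 1 ('C'): step: R->7, L=1; C->plug->C->R->A->L->C->refl->G->L'->E->R'->E->plug->E
Char 2 ('H'): step: R->0, L->2 (L advanced); H->plug->H->R->F->L->E->refl->F->L'->D->R'->D->plug->A
Char 3 ('C'): step: R->1, L=2; C->plug->C->R->C->L->H->refl->A->L'->E->R'->G->plug->G
Char 4 ('E'): step: R->2, L=2; E->plug->E->R->C->L->H->refl->A->L'->E->R'->A->plug->D
Char 5 ('E'): step: R->3, L=2; E->plug->E->R->C->L->H->refl->A->L'->E->R'->G->plug->G
Char 6 ('C'): step: R->4, L=2; C->plug->C->R->A->L->D->refl->B->L'->H->R'->H->plug->H
Char 7 ('G'): step: R->5, L=2; G->plug->G->R->G->L->C->refl->G->L'->B->R'->F->plug->F
Char 8 ('A'): step: R->6, L=2; A->plug->D->R->B->L->G->refl->C->L'->G->R'->A->plug->D
Char 9 ('G'): step: R->7, L=2; G->plug->G->R->C->L->H->refl->A->L'->E->R'->E->plug->E
Char 10 ('B'): step: R->0, L->3 (L advanced); B->plug->B->R->H->L->C->refl->G->L'->B->R'->F->plug->F
Char 11 ('G'): step: R->1, L=3; G->plug->G->R->E->L->D->refl->B->L'->F->R'->B->plug->B
Char 12 ('E'): step: R->2, L=3; E->plug->E->R->C->L->E->refl->F->L'->A->R'->C->plug->C
Final: ciphertext=EAGDGHFDEFBC, RIGHT=2, LEFT=3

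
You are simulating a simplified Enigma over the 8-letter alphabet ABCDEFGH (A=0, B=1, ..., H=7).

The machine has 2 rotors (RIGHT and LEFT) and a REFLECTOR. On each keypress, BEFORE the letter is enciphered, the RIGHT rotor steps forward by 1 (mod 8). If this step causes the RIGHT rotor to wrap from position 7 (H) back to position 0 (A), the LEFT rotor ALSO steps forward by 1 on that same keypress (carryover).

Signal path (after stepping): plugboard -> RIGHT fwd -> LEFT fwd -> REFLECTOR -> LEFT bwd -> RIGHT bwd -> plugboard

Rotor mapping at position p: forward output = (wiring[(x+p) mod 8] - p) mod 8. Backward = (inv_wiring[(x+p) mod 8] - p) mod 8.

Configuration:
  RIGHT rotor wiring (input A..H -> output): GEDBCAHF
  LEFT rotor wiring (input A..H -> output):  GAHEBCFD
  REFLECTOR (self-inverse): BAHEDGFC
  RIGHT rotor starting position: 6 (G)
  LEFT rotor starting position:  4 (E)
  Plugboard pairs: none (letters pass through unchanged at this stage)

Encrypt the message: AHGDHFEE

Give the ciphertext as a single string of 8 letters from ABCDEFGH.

Answer: CAEEEEGD

Derivation:
Char 1 ('A'): step: R->7, L=4; A->plug->A->R->G->L->D->refl->E->L'->F->R'->C->plug->C
Char 2 ('H'): step: R->0, L->5 (L advanced); H->plug->H->R->F->L->C->refl->H->L'->G->R'->A->plug->A
Char 3 ('G'): step: R->1, L=5; G->plug->G->R->E->L->D->refl->E->L'->H->R'->E->plug->E
Char 4 ('D'): step: R->2, L=5; D->plug->D->R->G->L->H->refl->C->L'->F->R'->E->plug->E
Char 5 ('H'): step: R->3, L=5; H->plug->H->R->A->L->F->refl->G->L'->C->R'->E->plug->E
Char 6 ('F'): step: R->4, L=5; F->plug->F->R->A->L->F->refl->G->L'->C->R'->E->plug->E
Char 7 ('E'): step: R->5, L=5; E->plug->E->R->H->L->E->refl->D->L'->E->R'->G->plug->G
Char 8 ('E'): step: R->6, L=5; E->plug->E->R->F->L->C->refl->H->L'->G->R'->D->plug->D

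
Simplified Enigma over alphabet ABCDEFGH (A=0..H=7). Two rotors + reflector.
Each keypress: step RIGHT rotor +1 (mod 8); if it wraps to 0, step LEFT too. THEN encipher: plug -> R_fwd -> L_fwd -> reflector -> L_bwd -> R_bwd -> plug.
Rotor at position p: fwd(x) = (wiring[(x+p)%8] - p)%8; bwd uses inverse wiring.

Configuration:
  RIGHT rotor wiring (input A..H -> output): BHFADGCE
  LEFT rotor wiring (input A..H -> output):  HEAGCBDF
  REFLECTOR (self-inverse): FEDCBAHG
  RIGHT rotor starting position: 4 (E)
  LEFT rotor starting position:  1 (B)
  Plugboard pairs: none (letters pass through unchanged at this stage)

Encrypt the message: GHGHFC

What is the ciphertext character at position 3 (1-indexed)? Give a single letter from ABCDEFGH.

Char 1 ('G'): step: R->5, L=1; G->plug->G->R->D->L->B->refl->E->L'->G->R'->H->plug->H
Char 2 ('H'): step: R->6, L=1; H->plug->H->R->A->L->D->refl->C->L'->F->R'->G->plug->G
Char 3 ('G'): step: R->7, L=1; G->plug->G->R->H->L->G->refl->H->L'->B->R'->E->plug->E

E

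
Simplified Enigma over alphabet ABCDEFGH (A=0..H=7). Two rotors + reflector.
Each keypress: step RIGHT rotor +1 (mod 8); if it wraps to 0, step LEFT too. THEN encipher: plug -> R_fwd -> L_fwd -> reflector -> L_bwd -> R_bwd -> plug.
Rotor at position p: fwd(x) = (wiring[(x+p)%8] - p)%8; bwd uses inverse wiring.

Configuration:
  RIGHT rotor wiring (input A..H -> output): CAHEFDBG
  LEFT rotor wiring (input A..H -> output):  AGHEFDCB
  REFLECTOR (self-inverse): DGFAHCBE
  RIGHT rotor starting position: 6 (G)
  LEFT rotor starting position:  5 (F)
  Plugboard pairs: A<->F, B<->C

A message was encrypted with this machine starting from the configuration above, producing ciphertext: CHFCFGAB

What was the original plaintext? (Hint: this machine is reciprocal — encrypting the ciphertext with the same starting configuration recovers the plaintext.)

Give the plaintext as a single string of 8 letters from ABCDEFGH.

Answer: FCEEEFGH

Derivation:
Char 1 ('C'): step: R->7, L=5; C->plug->B->R->D->L->D->refl->A->L'->H->R'->A->plug->F
Char 2 ('H'): step: R->0, L->6 (L advanced); H->plug->H->R->G->L->H->refl->E->L'->A->R'->B->plug->C
Char 3 ('F'): step: R->1, L=6; F->plug->A->R->H->L->F->refl->C->L'->C->R'->E->plug->E
Char 4 ('C'): step: R->2, L=6; C->plug->B->R->C->L->C->refl->F->L'->H->R'->E->plug->E
Char 5 ('F'): step: R->3, L=6; F->plug->A->R->B->L->D->refl->A->L'->D->R'->E->plug->E
Char 6 ('G'): step: R->4, L=6; G->plug->G->R->D->L->A->refl->D->L'->B->R'->A->plug->F
Char 7 ('A'): step: R->5, L=6; A->plug->F->R->C->L->C->refl->F->L'->H->R'->G->plug->G
Char 8 ('B'): step: R->6, L=6; B->plug->C->R->E->L->B->refl->G->L'->F->R'->H->plug->H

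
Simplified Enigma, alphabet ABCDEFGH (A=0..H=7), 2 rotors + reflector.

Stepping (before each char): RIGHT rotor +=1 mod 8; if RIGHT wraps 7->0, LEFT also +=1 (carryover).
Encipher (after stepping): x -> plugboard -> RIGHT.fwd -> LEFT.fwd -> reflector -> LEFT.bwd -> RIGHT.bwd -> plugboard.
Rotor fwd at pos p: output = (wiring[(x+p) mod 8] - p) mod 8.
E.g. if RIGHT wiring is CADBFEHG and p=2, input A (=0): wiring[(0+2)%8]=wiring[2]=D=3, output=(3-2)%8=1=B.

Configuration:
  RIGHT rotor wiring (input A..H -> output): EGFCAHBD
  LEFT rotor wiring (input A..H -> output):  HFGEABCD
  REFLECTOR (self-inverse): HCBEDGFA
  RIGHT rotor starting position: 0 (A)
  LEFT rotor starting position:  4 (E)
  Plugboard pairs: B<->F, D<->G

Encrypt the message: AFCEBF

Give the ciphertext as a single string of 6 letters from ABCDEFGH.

Answer: EHEAFC

Derivation:
Char 1 ('A'): step: R->1, L=4; A->plug->A->R->F->L->B->refl->C->L'->G->R'->E->plug->E
Char 2 ('F'): step: R->2, L=4; F->plug->B->R->A->L->E->refl->D->L'->E->R'->H->plug->H
Char 3 ('C'): step: R->3, L=4; C->plug->C->R->E->L->D->refl->E->L'->A->R'->E->plug->E
Char 4 ('E'): step: R->4, L=4; E->plug->E->R->A->L->E->refl->D->L'->E->R'->A->plug->A
Char 5 ('B'): step: R->5, L=4; B->plug->F->R->A->L->E->refl->D->L'->E->R'->B->plug->F
Char 6 ('F'): step: R->6, L=4; F->plug->B->R->F->L->B->refl->C->L'->G->R'->C->plug->C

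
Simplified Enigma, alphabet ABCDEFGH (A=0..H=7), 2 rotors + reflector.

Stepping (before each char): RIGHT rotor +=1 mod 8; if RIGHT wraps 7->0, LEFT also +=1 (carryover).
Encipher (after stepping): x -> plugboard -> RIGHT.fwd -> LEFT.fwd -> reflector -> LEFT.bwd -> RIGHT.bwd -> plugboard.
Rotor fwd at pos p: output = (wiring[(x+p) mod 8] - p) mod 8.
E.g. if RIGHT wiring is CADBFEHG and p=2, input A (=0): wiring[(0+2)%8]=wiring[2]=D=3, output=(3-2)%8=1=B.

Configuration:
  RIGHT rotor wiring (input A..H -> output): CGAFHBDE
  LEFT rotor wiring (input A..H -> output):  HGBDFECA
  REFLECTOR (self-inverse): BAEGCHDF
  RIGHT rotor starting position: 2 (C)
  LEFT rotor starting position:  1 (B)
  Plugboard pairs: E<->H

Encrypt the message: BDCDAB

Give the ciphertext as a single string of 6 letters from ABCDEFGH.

Answer: FHABDC

Derivation:
Char 1 ('B'): step: R->3, L=1; B->plug->B->R->E->L->D->refl->G->L'->H->R'->F->plug->F
Char 2 ('D'): step: R->4, L=1; D->plug->D->R->A->L->F->refl->H->L'->G->R'->E->plug->H
Char 3 ('C'): step: R->5, L=1; C->plug->C->R->H->L->G->refl->D->L'->E->R'->A->plug->A
Char 4 ('D'): step: R->6, L=1; D->plug->D->R->A->L->F->refl->H->L'->G->R'->B->plug->B
Char 5 ('A'): step: R->7, L=1; A->plug->A->R->F->L->B->refl->A->L'->B->R'->D->plug->D
Char 6 ('B'): step: R->0, L->2 (L advanced); B->plug->B->R->G->L->F->refl->H->L'->A->R'->C->plug->C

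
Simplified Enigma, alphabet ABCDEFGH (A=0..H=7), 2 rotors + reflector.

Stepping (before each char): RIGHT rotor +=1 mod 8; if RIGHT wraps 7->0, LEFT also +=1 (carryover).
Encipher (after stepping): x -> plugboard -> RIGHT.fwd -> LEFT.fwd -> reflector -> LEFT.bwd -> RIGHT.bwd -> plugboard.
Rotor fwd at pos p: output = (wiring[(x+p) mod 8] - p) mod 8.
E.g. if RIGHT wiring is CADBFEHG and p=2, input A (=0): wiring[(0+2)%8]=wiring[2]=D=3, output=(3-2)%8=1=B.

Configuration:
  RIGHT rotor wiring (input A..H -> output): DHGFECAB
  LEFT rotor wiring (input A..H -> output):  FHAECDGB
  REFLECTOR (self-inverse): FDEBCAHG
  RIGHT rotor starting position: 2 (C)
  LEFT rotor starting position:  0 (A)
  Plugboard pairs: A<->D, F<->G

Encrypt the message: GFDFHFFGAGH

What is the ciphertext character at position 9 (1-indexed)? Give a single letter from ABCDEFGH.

Char 1 ('G'): step: R->3, L=0; G->plug->F->R->A->L->F->refl->A->L'->C->R'->A->plug->D
Char 2 ('F'): step: R->4, L=0; F->plug->G->R->C->L->A->refl->F->L'->A->R'->A->plug->D
Char 3 ('D'): step: R->5, L=0; D->plug->A->R->F->L->D->refl->B->L'->H->R'->H->plug->H
Char 4 ('F'): step: R->6, L=0; F->plug->G->R->G->L->G->refl->H->L'->B->R'->D->plug->A
Char 5 ('H'): step: R->7, L=0; H->plug->H->R->B->L->H->refl->G->L'->G->R'->E->plug->E
Char 6 ('F'): step: R->0, L->1 (L advanced); F->plug->G->R->A->L->G->refl->H->L'->B->R'->H->plug->H
Char 7 ('F'): step: R->1, L=1; F->plug->G->R->A->L->G->refl->H->L'->B->R'->E->plug->E
Char 8 ('G'): step: R->2, L=1; G->plug->F->R->H->L->E->refl->C->L'->E->R'->A->plug->D
Char 9 ('A'): step: R->3, L=1; A->plug->D->R->F->L->F->refl->A->L'->G->R'->E->plug->E

E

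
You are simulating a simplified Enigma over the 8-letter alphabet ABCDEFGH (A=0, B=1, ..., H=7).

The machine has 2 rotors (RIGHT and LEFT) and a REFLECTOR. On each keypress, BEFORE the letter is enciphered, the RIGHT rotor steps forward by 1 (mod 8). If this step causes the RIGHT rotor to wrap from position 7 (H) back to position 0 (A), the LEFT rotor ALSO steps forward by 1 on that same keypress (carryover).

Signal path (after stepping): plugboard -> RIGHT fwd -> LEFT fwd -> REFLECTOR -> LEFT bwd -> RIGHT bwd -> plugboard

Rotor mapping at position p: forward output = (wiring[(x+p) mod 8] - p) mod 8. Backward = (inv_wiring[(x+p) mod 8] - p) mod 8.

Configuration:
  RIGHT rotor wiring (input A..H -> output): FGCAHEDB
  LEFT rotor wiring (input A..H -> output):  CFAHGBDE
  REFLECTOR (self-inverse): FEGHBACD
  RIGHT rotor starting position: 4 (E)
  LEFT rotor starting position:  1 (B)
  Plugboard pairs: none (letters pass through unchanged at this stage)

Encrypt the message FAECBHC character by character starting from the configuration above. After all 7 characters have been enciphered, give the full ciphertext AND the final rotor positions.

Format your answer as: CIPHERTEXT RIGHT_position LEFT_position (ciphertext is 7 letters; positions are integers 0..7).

Answer: HFBFDDE 3 2

Derivation:
Char 1 ('F'): step: R->5, L=1; F->plug->F->R->F->L->C->refl->G->L'->C->R'->H->plug->H
Char 2 ('A'): step: R->6, L=1; A->plug->A->R->F->L->C->refl->G->L'->C->R'->F->plug->F
Char 3 ('E'): step: R->7, L=1; E->plug->E->R->B->L->H->refl->D->L'->G->R'->B->plug->B
Char 4 ('C'): step: R->0, L->2 (L advanced); C->plug->C->R->C->L->E->refl->B->L'->E->R'->F->plug->F
Char 5 ('B'): step: R->1, L=2; B->plug->B->R->B->L->F->refl->A->L'->G->R'->D->plug->D
Char 6 ('H'): step: R->2, L=2; H->plug->H->R->E->L->B->refl->E->L'->C->R'->D->plug->D
Char 7 ('C'): step: R->3, L=2; C->plug->C->R->B->L->F->refl->A->L'->G->R'->E->plug->E
Final: ciphertext=HFBFDDE, RIGHT=3, LEFT=2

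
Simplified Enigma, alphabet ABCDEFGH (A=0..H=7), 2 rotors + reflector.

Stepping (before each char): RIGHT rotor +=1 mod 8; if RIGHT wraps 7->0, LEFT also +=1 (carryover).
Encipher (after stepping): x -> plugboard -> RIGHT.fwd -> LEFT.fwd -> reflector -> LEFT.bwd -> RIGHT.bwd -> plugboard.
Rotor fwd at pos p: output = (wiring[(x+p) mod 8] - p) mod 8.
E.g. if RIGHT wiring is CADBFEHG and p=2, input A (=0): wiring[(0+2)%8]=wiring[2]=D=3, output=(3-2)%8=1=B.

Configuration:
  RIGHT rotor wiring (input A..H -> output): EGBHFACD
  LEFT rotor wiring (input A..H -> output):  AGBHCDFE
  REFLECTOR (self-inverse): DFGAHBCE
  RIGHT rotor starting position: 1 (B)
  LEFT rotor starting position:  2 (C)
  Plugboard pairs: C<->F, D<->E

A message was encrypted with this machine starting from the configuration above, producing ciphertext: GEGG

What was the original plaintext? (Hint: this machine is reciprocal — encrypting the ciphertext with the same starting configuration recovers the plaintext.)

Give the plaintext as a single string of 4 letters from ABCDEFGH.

Char 1 ('G'): step: R->2, L=2; G->plug->G->R->C->L->A->refl->D->L'->E->R'->H->plug->H
Char 2 ('E'): step: R->3, L=2; E->plug->D->R->H->L->E->refl->H->L'->A->R'->E->plug->D
Char 3 ('G'): step: R->4, L=2; G->plug->G->R->F->L->C->refl->G->L'->G->R'->C->plug->F
Char 4 ('G'): step: R->5, L=2; G->plug->G->R->C->L->A->refl->D->L'->E->R'->F->plug->C

Answer: HDFC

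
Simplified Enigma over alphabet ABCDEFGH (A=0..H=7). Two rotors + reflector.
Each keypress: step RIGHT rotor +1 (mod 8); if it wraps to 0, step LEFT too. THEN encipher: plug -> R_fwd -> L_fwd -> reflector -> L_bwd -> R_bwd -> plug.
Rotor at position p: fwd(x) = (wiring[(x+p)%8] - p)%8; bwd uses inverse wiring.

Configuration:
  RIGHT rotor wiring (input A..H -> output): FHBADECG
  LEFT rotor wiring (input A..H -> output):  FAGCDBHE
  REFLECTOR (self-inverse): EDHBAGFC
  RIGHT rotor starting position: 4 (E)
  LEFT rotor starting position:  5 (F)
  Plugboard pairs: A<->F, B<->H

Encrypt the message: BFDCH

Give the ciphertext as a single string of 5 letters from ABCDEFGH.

Char 1 ('B'): step: R->5, L=5; B->plug->H->R->G->L->F->refl->G->L'->H->R'->A->plug->F
Char 2 ('F'): step: R->6, L=5; F->plug->A->R->E->L->D->refl->B->L'->F->R'->G->plug->G
Char 3 ('D'): step: R->7, L=5; D->plug->D->R->C->L->H->refl->C->L'->B->R'->E->plug->E
Char 4 ('C'): step: R->0, L->6 (L advanced); C->plug->C->R->B->L->G->refl->F->L'->G->R'->H->plug->B
Char 5 ('H'): step: R->1, L=6; H->plug->B->R->A->L->B->refl->D->L'->H->R'->C->plug->C

Answer: FGEBC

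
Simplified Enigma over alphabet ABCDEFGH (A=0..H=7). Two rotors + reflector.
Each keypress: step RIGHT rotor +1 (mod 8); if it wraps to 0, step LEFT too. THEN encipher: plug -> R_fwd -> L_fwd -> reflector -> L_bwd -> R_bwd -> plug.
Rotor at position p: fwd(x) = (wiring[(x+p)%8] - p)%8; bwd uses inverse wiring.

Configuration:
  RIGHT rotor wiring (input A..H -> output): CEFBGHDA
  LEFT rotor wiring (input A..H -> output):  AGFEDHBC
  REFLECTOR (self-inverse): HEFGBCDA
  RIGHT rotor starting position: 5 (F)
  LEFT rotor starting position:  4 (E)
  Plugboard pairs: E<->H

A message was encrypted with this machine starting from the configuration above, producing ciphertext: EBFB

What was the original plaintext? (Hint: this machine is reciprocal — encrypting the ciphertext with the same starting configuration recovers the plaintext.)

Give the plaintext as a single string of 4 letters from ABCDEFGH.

Char 1 ('E'): step: R->6, L=4; E->plug->H->R->B->L->D->refl->G->L'->D->R'->F->plug->F
Char 2 ('B'): step: R->7, L=4; B->plug->B->R->D->L->G->refl->D->L'->B->R'->A->plug->A
Char 3 ('F'): step: R->0, L->5 (L advanced); F->plug->F->R->H->L->G->refl->D->L'->D->R'->G->plug->G
Char 4 ('B'): step: R->1, L=5; B->plug->B->R->E->L->B->refl->E->L'->B->R'->H->plug->E

Answer: FAGE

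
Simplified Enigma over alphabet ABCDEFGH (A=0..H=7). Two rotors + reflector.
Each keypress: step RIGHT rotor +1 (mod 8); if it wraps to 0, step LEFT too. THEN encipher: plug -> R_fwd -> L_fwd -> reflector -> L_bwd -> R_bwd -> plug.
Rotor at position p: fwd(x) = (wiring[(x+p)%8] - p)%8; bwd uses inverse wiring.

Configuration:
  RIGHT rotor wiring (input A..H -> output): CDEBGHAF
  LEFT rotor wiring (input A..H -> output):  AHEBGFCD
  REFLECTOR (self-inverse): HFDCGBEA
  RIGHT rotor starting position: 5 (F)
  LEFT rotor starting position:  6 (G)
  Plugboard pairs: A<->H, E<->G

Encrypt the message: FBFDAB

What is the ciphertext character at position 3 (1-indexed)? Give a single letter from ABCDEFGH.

Char 1 ('F'): step: R->6, L=6; F->plug->F->R->D->L->B->refl->F->L'->B->R'->H->plug->A
Char 2 ('B'): step: R->7, L=6; B->plug->B->R->D->L->B->refl->F->L'->B->R'->H->plug->A
Char 3 ('F'): step: R->0, L->7 (L advanced); F->plug->F->R->H->L->D->refl->C->L'->E->R'->C->plug->C

C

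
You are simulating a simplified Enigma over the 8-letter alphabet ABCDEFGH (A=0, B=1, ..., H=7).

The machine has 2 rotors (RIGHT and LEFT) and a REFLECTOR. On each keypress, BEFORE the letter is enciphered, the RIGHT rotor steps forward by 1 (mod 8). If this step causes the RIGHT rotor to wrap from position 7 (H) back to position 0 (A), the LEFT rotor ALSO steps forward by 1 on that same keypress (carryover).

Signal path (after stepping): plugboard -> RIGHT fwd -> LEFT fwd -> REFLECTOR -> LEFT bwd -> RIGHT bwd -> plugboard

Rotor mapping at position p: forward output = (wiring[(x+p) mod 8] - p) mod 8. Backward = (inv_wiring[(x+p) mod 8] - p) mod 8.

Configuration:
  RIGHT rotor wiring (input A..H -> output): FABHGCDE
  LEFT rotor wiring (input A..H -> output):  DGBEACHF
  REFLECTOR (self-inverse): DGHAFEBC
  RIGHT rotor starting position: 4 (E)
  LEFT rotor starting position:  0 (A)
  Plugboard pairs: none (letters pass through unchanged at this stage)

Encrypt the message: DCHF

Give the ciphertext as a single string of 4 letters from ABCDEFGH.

Answer: FEEC

Derivation:
Char 1 ('D'): step: R->5, L=0; D->plug->D->R->A->L->D->refl->A->L'->E->R'->F->plug->F
Char 2 ('C'): step: R->6, L=0; C->plug->C->R->H->L->F->refl->E->L'->D->R'->E->plug->E
Char 3 ('H'): step: R->7, L=0; H->plug->H->R->E->L->A->refl->D->L'->A->R'->E->plug->E
Char 4 ('F'): step: R->0, L->1 (L advanced); F->plug->F->R->C->L->D->refl->A->L'->B->R'->C->plug->C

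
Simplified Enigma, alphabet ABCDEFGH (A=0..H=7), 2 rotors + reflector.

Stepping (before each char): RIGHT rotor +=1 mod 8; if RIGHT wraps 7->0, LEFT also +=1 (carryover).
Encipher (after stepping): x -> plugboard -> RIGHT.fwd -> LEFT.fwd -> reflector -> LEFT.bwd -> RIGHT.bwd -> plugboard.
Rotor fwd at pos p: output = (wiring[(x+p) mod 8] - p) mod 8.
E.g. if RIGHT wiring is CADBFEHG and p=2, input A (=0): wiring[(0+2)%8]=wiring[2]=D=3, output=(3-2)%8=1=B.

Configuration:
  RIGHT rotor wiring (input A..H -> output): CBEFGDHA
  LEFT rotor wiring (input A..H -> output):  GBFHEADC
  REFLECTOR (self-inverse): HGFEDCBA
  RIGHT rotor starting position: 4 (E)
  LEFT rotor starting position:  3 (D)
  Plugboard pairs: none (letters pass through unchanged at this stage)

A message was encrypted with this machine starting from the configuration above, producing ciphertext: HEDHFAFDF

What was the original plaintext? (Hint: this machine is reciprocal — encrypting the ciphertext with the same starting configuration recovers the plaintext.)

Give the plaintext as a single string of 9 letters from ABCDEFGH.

Char 1 ('H'): step: R->5, L=3; H->plug->H->R->B->L->B->refl->G->L'->G->R'->A->plug->A
Char 2 ('E'): step: R->6, L=3; E->plug->E->R->G->L->G->refl->B->L'->B->R'->A->plug->A
Char 3 ('D'): step: R->7, L=3; D->plug->D->R->F->L->D->refl->E->L'->A->R'->H->plug->H
Char 4 ('H'): step: R->0, L->4 (L advanced); H->plug->H->R->A->L->A->refl->H->L'->C->R'->A->plug->A
Char 5 ('F'): step: R->1, L=4; F->plug->F->R->G->L->B->refl->G->L'->D->R'->B->plug->B
Char 6 ('A'): step: R->2, L=4; A->plug->A->R->C->L->H->refl->A->L'->A->R'->G->plug->G
Char 7 ('F'): step: R->3, L=4; F->plug->F->R->H->L->D->refl->E->L'->B->R'->H->plug->H
Char 8 ('D'): step: R->4, L=4; D->plug->D->R->E->L->C->refl->F->L'->F->R'->F->plug->F
Char 9 ('F'): step: R->5, L=4; F->plug->F->R->H->L->D->refl->E->L'->B->R'->H->plug->H

Answer: AAHABGHFH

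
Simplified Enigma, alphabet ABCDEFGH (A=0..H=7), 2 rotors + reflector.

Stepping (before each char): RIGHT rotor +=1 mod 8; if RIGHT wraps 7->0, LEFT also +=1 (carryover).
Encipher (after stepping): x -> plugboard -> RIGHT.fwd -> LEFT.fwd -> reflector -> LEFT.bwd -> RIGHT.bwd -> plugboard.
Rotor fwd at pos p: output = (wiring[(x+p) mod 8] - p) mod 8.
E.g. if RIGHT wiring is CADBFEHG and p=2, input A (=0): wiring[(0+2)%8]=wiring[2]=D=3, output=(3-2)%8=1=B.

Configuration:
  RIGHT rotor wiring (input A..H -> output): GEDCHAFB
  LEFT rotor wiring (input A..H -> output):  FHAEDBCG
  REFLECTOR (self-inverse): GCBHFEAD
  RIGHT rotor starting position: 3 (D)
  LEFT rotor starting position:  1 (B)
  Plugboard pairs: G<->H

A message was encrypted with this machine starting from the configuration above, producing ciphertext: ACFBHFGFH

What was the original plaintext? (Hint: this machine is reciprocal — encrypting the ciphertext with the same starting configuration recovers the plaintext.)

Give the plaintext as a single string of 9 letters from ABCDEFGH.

Char 1 ('A'): step: R->4, L=1; A->plug->A->R->D->L->C->refl->B->L'->F->R'->D->plug->D
Char 2 ('C'): step: R->5, L=1; C->plug->C->R->E->L->A->refl->G->L'->A->R'->B->plug->B
Char 3 ('F'): step: R->6, L=1; F->plug->F->R->E->L->A->refl->G->L'->A->R'->C->plug->C
Char 4 ('B'): step: R->7, L=1; B->plug->B->R->H->L->E->refl->F->L'->G->R'->H->plug->G
Char 5 ('H'): step: R->0, L->2 (L advanced); H->plug->G->R->F->L->E->refl->F->L'->H->R'->E->plug->E
Char 6 ('F'): step: R->1, L=2; F->plug->F->R->E->L->A->refl->G->L'->A->R'->G->plug->H
Char 7 ('G'): step: R->2, L=2; G->plug->H->R->C->L->B->refl->C->L'->B->R'->A->plug->A
Char 8 ('F'): step: R->3, L=2; F->plug->F->R->D->L->H->refl->D->L'->G->R'->E->plug->E
Char 9 ('H'): step: R->4, L=2; H->plug->G->R->H->L->F->refl->E->L'->F->R'->D->plug->D

Answer: DBCGEHAED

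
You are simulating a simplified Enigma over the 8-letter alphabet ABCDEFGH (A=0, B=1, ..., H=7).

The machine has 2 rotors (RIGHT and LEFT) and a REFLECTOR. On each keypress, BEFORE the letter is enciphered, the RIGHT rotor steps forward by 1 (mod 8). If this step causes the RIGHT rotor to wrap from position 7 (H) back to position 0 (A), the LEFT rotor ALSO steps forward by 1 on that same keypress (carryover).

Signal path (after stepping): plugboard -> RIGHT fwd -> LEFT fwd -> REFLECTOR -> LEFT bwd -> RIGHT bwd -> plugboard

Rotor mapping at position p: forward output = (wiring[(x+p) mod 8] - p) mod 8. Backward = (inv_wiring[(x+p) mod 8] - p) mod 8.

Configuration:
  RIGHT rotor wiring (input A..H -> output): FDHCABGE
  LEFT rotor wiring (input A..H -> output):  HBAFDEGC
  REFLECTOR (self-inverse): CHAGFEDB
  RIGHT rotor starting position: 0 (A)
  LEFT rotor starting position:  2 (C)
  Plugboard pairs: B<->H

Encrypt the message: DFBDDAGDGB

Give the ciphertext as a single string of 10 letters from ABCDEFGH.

Char 1 ('D'): step: R->1, L=2; D->plug->D->R->H->L->H->refl->B->L'->C->R'->A->plug->A
Char 2 ('F'): step: R->2, L=2; F->plug->F->R->C->L->B->refl->H->L'->H->R'->D->plug->D
Char 3 ('B'): step: R->3, L=2; B->plug->H->R->E->L->E->refl->F->L'->G->R'->C->plug->C
Char 4 ('D'): step: R->4, L=2; D->plug->D->R->A->L->G->refl->D->L'->B->R'->E->plug->E
Char 5 ('D'): step: R->5, L=2; D->plug->D->R->A->L->G->refl->D->L'->B->R'->B->plug->H
Char 6 ('A'): step: R->6, L=2; A->plug->A->R->A->L->G->refl->D->L'->B->R'->E->plug->E
Char 7 ('G'): step: R->7, L=2; G->plug->G->R->C->L->B->refl->H->L'->H->R'->H->plug->B
Char 8 ('D'): step: R->0, L->3 (L advanced); D->plug->D->R->C->L->B->refl->H->L'->E->R'->H->plug->B
Char 9 ('G'): step: R->1, L=3; G->plug->G->R->D->L->D->refl->G->L'->G->R'->B->plug->H
Char 10 ('B'): step: R->2, L=3; B->plug->H->R->B->L->A->refl->C->L'->A->R'->B->plug->H

Answer: ADCEHEBBHH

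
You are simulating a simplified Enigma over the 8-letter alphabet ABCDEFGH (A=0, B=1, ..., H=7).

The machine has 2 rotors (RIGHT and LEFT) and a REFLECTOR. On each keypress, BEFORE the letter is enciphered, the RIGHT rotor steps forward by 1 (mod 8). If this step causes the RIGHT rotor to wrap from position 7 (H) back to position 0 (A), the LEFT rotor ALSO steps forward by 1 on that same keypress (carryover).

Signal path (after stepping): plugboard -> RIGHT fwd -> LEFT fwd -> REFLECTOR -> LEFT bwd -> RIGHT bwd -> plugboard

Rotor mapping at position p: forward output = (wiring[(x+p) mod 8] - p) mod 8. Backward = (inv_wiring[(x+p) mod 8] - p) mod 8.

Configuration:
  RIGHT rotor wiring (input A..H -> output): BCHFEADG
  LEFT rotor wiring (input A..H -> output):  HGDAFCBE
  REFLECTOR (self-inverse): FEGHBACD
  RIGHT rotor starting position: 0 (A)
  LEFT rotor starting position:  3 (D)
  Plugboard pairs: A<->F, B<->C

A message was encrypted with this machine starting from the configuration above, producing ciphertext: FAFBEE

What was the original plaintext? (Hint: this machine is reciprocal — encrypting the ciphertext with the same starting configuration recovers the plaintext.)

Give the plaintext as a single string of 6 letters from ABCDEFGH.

Char 1 ('F'): step: R->1, L=3; F->plug->A->R->B->L->C->refl->G->L'->D->R'->D->plug->D
Char 2 ('A'): step: R->2, L=3; A->plug->F->R->E->L->B->refl->E->L'->F->R'->A->plug->F
Char 3 ('F'): step: R->3, L=3; F->plug->A->R->C->L->H->refl->D->L'->G->R'->F->plug->A
Char 4 ('B'): step: R->4, L=3; B->plug->C->R->H->L->A->refl->F->L'->A->R'->A->plug->F
Char 5 ('E'): step: R->5, L=3; E->plug->E->R->F->L->E->refl->B->L'->E->R'->D->plug->D
Char 6 ('E'): step: R->6, L=3; E->plug->E->R->B->L->C->refl->G->L'->D->R'->C->plug->B

Answer: DFAFDB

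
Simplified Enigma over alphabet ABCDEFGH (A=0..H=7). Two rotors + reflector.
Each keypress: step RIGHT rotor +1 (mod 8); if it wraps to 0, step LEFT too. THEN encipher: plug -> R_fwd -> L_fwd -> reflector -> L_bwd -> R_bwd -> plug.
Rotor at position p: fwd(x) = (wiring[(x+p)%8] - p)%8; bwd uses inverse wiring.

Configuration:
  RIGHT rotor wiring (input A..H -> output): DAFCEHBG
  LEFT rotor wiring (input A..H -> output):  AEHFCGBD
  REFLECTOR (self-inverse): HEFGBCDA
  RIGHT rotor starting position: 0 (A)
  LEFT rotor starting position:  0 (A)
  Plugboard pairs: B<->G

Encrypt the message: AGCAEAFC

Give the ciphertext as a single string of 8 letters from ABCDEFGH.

Char 1 ('A'): step: R->1, L=0; A->plug->A->R->H->L->D->refl->G->L'->F->R'->G->plug->B
Char 2 ('G'): step: R->2, L=0; G->plug->B->R->A->L->A->refl->H->L'->C->R'->C->plug->C
Char 3 ('C'): step: R->3, L=0; C->plug->C->R->E->L->C->refl->F->L'->D->R'->E->plug->E
Char 4 ('A'): step: R->4, L=0; A->plug->A->R->A->L->A->refl->H->L'->C->R'->D->plug->D
Char 5 ('E'): step: R->5, L=0; E->plug->E->R->D->L->F->refl->C->L'->E->R'->B->plug->G
Char 6 ('A'): step: R->6, L=0; A->plug->A->R->D->L->F->refl->C->L'->E->R'->F->plug->F
Char 7 ('F'): step: R->7, L=0; F->plug->F->R->F->L->G->refl->D->L'->H->R'->A->plug->A
Char 8 ('C'): step: R->0, L->1 (L advanced); C->plug->C->R->F->L->A->refl->H->L'->H->R'->F->plug->F

Answer: BCEDGFAF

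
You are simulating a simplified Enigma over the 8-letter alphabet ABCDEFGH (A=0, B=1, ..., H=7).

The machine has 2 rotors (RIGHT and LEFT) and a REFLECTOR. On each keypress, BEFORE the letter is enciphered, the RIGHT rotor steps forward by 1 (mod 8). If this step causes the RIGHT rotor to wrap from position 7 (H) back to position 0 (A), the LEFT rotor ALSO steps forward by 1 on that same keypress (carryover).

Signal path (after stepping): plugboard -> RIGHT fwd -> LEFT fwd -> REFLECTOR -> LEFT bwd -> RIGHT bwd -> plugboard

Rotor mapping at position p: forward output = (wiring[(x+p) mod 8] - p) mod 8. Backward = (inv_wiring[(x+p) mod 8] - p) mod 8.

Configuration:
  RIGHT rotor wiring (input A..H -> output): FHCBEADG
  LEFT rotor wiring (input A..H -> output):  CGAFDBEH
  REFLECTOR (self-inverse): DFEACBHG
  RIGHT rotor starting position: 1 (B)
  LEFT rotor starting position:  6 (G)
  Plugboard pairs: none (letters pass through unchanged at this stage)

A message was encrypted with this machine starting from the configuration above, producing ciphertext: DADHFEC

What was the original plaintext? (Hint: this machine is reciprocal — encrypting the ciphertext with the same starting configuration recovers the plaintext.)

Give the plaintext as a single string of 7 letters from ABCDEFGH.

Answer: EBBACHE

Derivation:
Char 1 ('D'): step: R->2, L=6; D->plug->D->R->G->L->F->refl->B->L'->B->R'->E->plug->E
Char 2 ('A'): step: R->3, L=6; A->plug->A->R->G->L->F->refl->B->L'->B->R'->B->plug->B
Char 3 ('D'): step: R->4, L=6; D->plug->D->R->C->L->E->refl->C->L'->E->R'->B->plug->B
Char 4 ('H'): step: R->5, L=6; H->plug->H->R->H->L->D->refl->A->L'->D->R'->A->plug->A
Char 5 ('F'): step: R->6, L=6; F->plug->F->R->D->L->A->refl->D->L'->H->R'->C->plug->C
Char 6 ('E'): step: R->7, L=6; E->plug->E->R->C->L->E->refl->C->L'->E->R'->H->plug->H
Char 7 ('C'): step: R->0, L->7 (L advanced); C->plug->C->R->C->L->H->refl->G->L'->E->R'->E->plug->E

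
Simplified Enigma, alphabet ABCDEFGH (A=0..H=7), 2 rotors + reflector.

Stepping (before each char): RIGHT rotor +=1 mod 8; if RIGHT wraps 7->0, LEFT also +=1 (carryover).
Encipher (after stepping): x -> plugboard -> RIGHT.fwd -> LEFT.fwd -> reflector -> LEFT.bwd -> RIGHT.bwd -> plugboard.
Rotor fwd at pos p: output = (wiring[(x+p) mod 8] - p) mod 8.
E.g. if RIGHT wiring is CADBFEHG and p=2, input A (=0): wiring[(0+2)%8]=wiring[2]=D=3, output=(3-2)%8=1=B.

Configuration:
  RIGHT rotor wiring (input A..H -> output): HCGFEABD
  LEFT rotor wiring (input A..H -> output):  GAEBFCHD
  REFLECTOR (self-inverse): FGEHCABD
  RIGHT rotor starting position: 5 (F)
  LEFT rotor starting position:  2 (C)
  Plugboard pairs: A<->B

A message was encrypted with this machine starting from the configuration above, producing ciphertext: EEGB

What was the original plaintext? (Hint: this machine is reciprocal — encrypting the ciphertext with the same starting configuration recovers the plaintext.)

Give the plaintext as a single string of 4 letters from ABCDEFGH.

Answer: GAHD

Derivation:
Char 1 ('E'): step: R->6, L=2; E->plug->E->R->A->L->C->refl->E->L'->G->R'->G->plug->G
Char 2 ('E'): step: R->7, L=2; E->plug->E->R->G->L->E->refl->C->L'->A->R'->B->plug->A
Char 3 ('G'): step: R->0, L->3 (L advanced); G->plug->G->R->B->L->C->refl->E->L'->D->R'->H->plug->H
Char 4 ('B'): step: R->1, L=3; B->plug->A->R->B->L->C->refl->E->L'->D->R'->D->plug->D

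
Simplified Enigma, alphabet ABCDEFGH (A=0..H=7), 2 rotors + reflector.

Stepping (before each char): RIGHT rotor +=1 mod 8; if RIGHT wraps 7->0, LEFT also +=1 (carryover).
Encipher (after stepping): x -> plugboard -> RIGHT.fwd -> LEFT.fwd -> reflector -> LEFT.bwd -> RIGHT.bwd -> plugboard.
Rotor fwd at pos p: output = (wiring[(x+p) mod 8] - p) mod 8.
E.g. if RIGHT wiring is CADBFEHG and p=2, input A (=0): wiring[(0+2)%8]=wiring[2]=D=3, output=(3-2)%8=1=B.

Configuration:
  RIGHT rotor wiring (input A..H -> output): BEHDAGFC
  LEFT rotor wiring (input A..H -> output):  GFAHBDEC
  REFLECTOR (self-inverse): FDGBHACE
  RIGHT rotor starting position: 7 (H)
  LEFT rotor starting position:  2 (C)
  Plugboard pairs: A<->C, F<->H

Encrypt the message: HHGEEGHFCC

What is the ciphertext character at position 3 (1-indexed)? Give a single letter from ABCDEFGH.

Char 1 ('H'): step: R->0, L->3 (L advanced); H->plug->F->R->G->L->C->refl->G->L'->B->R'->A->plug->C
Char 2 ('H'): step: R->1, L=3; H->plug->F->R->E->L->H->refl->E->L'->A->R'->H->plug->F
Char 3 ('G'): step: R->2, L=3; G->plug->G->R->H->L->F->refl->A->L'->C->R'->H->plug->F

F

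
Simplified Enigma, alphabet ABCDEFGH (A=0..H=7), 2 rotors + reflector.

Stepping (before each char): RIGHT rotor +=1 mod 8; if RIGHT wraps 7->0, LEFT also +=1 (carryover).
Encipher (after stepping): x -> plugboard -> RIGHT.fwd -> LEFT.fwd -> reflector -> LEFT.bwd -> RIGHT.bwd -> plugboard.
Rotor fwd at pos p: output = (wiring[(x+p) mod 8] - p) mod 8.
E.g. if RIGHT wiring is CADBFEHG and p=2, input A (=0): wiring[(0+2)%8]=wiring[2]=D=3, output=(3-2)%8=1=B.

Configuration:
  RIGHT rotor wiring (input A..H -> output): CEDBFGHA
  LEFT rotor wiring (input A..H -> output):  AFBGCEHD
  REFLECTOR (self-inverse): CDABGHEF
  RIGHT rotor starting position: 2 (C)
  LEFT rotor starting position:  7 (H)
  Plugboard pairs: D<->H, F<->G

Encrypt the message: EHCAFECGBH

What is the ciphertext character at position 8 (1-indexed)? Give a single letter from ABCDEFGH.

Char 1 ('E'): step: R->3, L=7; E->plug->E->R->F->L->D->refl->B->L'->B->R'->G->plug->F
Char 2 ('H'): step: R->4, L=7; H->plug->D->R->E->L->H->refl->F->L'->G->R'->E->plug->E
Char 3 ('C'): step: R->5, L=7; C->plug->C->R->D->L->C->refl->A->L'->H->R'->E->plug->E
Char 4 ('A'): step: R->6, L=7; A->plug->A->R->B->L->B->refl->D->L'->F->R'->E->plug->E
Char 5 ('F'): step: R->7, L=7; F->plug->G->R->H->L->A->refl->C->L'->D->R'->B->plug->B
Char 6 ('E'): step: R->0, L->0 (L advanced); E->plug->E->R->F->L->E->refl->G->L'->D->R'->C->plug->C
Char 7 ('C'): step: R->1, L=0; C->plug->C->R->A->L->A->refl->C->L'->E->R'->D->plug->H
Char 8 ('G'): step: R->2, L=0; G->plug->F->R->G->L->H->refl->F->L'->B->R'->A->plug->A

A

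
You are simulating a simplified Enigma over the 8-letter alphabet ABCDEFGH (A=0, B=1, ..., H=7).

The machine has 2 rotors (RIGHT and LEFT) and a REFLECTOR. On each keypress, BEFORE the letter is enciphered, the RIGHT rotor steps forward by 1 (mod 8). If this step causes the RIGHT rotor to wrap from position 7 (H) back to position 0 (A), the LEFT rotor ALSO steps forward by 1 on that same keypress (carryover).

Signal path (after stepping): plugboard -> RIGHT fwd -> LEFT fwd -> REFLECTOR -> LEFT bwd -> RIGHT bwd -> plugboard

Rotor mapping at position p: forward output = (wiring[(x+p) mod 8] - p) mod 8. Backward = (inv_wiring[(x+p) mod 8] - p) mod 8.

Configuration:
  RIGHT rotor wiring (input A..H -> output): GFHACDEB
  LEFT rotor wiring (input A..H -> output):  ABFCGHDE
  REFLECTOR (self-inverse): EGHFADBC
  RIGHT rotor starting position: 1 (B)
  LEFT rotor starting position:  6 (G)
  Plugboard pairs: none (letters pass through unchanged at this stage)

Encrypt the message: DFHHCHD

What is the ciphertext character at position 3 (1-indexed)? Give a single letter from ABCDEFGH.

Char 1 ('D'): step: R->2, L=6; D->plug->D->R->B->L->G->refl->B->L'->H->R'->F->plug->F
Char 2 ('F'): step: R->3, L=6; F->plug->F->R->D->L->D->refl->F->L'->A->R'->C->plug->C
Char 3 ('H'): step: R->4, L=6; H->plug->H->R->E->L->H->refl->C->L'->C->R'->E->plug->E

E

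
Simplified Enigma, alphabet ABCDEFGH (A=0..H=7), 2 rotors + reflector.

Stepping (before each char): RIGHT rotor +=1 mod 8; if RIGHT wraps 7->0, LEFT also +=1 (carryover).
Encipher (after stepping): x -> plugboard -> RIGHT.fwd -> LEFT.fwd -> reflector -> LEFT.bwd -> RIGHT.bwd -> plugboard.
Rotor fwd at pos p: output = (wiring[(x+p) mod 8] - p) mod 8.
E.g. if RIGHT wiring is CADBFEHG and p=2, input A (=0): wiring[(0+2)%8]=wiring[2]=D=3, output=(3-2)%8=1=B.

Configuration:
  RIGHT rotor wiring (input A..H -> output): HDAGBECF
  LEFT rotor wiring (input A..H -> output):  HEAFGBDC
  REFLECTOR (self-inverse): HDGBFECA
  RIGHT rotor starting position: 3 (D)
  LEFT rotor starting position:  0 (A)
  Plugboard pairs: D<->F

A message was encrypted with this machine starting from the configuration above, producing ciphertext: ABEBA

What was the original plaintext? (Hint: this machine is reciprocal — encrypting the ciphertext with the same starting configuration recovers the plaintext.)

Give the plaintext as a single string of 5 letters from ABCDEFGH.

Answer: CEDDH

Derivation:
Char 1 ('A'): step: R->4, L=0; A->plug->A->R->F->L->B->refl->D->L'->G->R'->C->plug->C
Char 2 ('B'): step: R->5, L=0; B->plug->B->R->F->L->B->refl->D->L'->G->R'->E->plug->E
Char 3 ('E'): step: R->6, L=0; E->plug->E->R->C->L->A->refl->H->L'->A->R'->F->plug->D
Char 4 ('B'): step: R->7, L=0; B->plug->B->R->A->L->H->refl->A->L'->C->R'->F->plug->D
Char 5 ('A'): step: R->0, L->1 (L advanced); A->plug->A->R->H->L->G->refl->C->L'->F->R'->H->plug->H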